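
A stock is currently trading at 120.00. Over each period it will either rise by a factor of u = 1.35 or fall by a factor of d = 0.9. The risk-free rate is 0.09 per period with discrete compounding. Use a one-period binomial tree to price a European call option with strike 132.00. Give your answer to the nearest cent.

11.62

Risk-neutral probability p = (1 + 0.09 − 0.9)/(1.35 − 0.9) = 0.1900/0.4500 = 0.4222
Terminal stock prices: S_u = 162, S_d = 108
Terminal payoffs (S − K): max(30, 0) = 30, max(-24, 0) = 0
Node 0 (S = 120): V_0 = 1/1.09·[0.4222·30.0000 + 0.5778·0.0000] = 11.6208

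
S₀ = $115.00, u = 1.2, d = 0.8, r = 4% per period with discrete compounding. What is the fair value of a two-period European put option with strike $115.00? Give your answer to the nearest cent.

Risk-neutral probability p = (1 + 0.04 − 0.8)/(1.2 − 0.8) = 0.2400/0.4000 = 0.6000
Terminal stock prices: S_uu = 165.6, S_ud = 110.4, S_dd = 73.6
Terminal payoffs (K − S): max(-50.6, 0) = 0, max(4.6, 0) = 4.6, max(41.4, 0) = 41.4
Node u (S = 138): V_u = 1/1.04·[0.6000·0.0000 + 0.4000·4.6000] = 1.7692
Node d (S = 92): V_d = 1/1.04·[0.6000·4.6000 + 0.4000·41.4000] = 18.5769
Node 0 (S = 115): V_0 = 1/1.04·[0.6000·1.7692 + 0.4000·18.5769] = 8.1657

$8.17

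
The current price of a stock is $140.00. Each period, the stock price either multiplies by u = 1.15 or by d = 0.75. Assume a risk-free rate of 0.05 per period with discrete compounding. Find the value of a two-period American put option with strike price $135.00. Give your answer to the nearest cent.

$9.57

Risk-neutral probability p = (1 + 0.05 − 0.75)/(1.15 − 0.75) = 0.3000/0.4000 = 0.7500
Terminal stock prices: S_uu = 185.1, S_ud = 120.8, S_dd = 78.75
Terminal payoffs (K − S): max(-50.15, 0) = 0, max(14.25, 0) = 14.25, max(56.25, 0) = 56.25
Node u (S = 161): continuation = 1/1.05·[0.7500·0.0000 + 0.2500·14.2500] = 3.3929; exercise value = 0.0000 ≤ continuation, so V_u = 3.3929
Node d (S = 105): continuation = 1/1.05·[0.7500·14.2500 + 0.2500·56.2500] = 23.5714; exercise value = 30.0000 > continuation, so V_d = 30.0000 (exercise)
Node 0 (S = 140): continuation = 1/1.05·[0.7500·3.3929 + 0.2500·30.0000] = 9.5663; exercise value = 0.0000 ≤ continuation, so V_0 = 9.5663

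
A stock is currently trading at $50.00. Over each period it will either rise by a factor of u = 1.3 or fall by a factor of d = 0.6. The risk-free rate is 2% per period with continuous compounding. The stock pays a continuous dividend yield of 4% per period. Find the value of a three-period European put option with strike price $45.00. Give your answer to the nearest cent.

Per-period risk-free factor R = e^0.02 = 1.0202; dividend-adjusted growth = e^(0.02−0.04) = 0.9802.
Risk-neutral probability p = (0.9802 − 0.6)/(1.3 − 0.6) = 0.3802/0.7000 = 0.5431
Terminal stock prices: S_uuu = 109.9, S_uud = 50.7, S_udd = 23.4, S_ddd = 10.8
Terminal payoffs (K − S): max(-64.85, 0) = 0, max(-5.7, 0) = 0, max(21.6, 0) = 21.6, max(34.2, 0) = 34.2
Node uu (S = 84.5): V_uu = e^(−0.02)·[0.5431·0.0000 + 0.4569·0.0000] = 0.0000
Node ud (S = 39): V_ud = e^(−0.02)·[0.5431·0.0000 + 0.4569·21.6000] = 9.6728
Node dd (S = 18): V_dd = e^(−0.02)·[0.5431·21.6000 + 0.4569·34.2000] = 26.8147
Node u (S = 65): V_u = e^(−0.02)·[0.5431·0.0000 + 0.4569·9.6728] = 4.3316
Node d (S = 30): V_d = e^(−0.02)·[0.5431·9.6728 + 0.4569·26.8147] = 17.1576
Node 0 (S = 50): V_0 = e^(−0.02)·[0.5431·4.3316 + 0.4569·17.1576] = 9.9895

$9.99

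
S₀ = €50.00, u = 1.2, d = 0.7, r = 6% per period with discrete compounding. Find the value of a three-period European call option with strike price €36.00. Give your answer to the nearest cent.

€21.06

Risk-neutral probability p = (1 + 0.06 − 0.7)/(1.2 − 0.7) = 0.3600/0.5000 = 0.7200
Terminal stock prices: S_uuu = 86.4, S_uud = 50.4, S_udd = 29.4, S_ddd = 17.15
Terminal payoffs (S − K): max(50.4, 0) = 50.4, max(14.4, 0) = 14.4, max(-6.6, 0) = 0, max(-18.85, 0) = 0
Node uu (S = 72): V_uu = 1/1.06·[0.7200·50.4000 + 0.2800·14.4000] = 38.0377
Node ud (S = 42): V_ud = 1/1.06·[0.7200·14.4000 + 0.2800·0.0000] = 9.7811
Node dd (S = 24.5): V_dd = 1/1.06·[0.7200·0.0000 + 0.2800·0.0000] = 0.0000
Node u (S = 60): V_u = 1/1.06·[0.7200·38.0377 + 0.2800·9.7811] = 28.4206
Node d (S = 35): V_d = 1/1.06·[0.7200·9.7811 + 0.2800·0.0000] = 6.6438
Node 0 (S = 50): V_0 = 1/1.06·[0.7200·28.4206 + 0.2800·6.6438] = 21.0596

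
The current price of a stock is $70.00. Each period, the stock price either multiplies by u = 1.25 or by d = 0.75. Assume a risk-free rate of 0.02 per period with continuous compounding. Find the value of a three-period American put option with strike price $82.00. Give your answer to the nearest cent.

Risk-neutral probability p = (e^0.02 − 0.75)/(1.25 − 0.75) = 0.2702/0.5000 = 0.5404
Terminal stock prices: S_uuu = 136.7, S_uud = 82.03, S_udd = 49.22, S_ddd = 29.53
Terminal payoffs (K − S): max(-54.72, 0) = 0, max(-0.03125, 0) = 0, max(32.78, 0) = 32.78, max(52.47, 0) = 52.47
Node uu (S = 109.4): continuation = e^(−0.02)·[0.5404·0.0000 + 0.4596·0.0000] = 0.0000; exercise value = 0.0000 ≤ continuation, so V_uu = 0.0000
Node ud (S = 65.62): continuation = e^(−0.02)·[0.5404·0.0000 + 0.4596·32.7812] = 14.7678; exercise value = 16.3750 > continuation, so V_ud = 16.3750 (exercise)
Node dd (S = 39.38): continuation = e^(−0.02)·[0.5404·32.7812 + 0.4596·52.4688] = 41.0013; exercise value = 42.6250 > continuation, so V_dd = 42.6250 (exercise)
Node u (S = 87.5): continuation = e^(−0.02)·[0.5404·0.0000 + 0.4596·16.3750] = 7.3769; exercise value = 0.0000 ≤ continuation, so V_u = 7.3769
Node d (S = 52.5): continuation = e^(−0.02)·[0.5404·16.3750 + 0.4596·42.6250] = 27.8763; exercise value = 29.5000 > continuation, so V_d = 29.5000 (exercise)
Node 0 (S = 70): continuation = e^(−0.02)·[0.5404·7.3769 + 0.4596·29.5000] = 17.1972; exercise value = 12.0000 ≤ continuation, so V_0 = 17.1972

$17.20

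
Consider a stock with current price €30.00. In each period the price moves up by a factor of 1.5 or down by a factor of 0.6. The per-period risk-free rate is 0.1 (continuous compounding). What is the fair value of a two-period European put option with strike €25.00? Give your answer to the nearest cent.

Risk-neutral probability p = (e^0.1 − 0.6)/(1.5 − 0.6) = 0.5052/0.9000 = 0.5613
Terminal stock prices: S_uu = 67.5, S_ud = 27, S_dd = 10.8
Terminal payoffs (K − S): max(-42.5, 0) = 0, max(-2, 0) = 0, max(14.2, 0) = 14.2
Node u (S = 45): V_u = e^(−0.1)·[0.5613·0.0000 + 0.4387·0.0000] = 0.0000
Node d (S = 18): V_d = e^(−0.1)·[0.5613·0.0000 + 0.4387·14.2000] = 5.6367
Node 0 (S = 30): V_0 = e^(−0.1)·[0.5613·0.0000 + 0.4387·5.6367] = 2.2375

€2.24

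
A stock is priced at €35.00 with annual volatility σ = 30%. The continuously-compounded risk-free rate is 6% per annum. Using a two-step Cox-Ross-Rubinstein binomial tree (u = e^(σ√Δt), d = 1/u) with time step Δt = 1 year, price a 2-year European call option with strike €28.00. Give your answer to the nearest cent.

CRR parameters: u = e^(σ√Δt) = e^(0.3·√1) = 1.3499, d = 1/u = 0.7408
Per-period rate: rΔt = 0.06·1 = 0.06, so R = e^0.06 = 1.0618
Risk-neutral probability p = (e^0.06 − 0.7408)/(1.3499 − 0.7408) = 0.3210/0.6090 = 0.5271
Terminal stock prices: S_uu = 63.77, S_ud = 35, S_dd = 19.21
Terminal payoffs (S − K): max(35.77, 0) = 35.77, max(7, 0) = 7, max(-8.792, 0) = 0
Node u (S = 47.25): V_u = e^(−0.06)·[0.5271·35.7742 + 0.4729·7.0000] = 20.8757
Node d (S = 25.93): V_d = e^(−0.06)·[0.5271·7.0000 + 0.4729·0.0000] = 3.4748
Node 0 (S = 35): V_0 = e^(−0.06)·[0.5271·20.8757 + 0.4729·3.4748] = 11.9101

€11.91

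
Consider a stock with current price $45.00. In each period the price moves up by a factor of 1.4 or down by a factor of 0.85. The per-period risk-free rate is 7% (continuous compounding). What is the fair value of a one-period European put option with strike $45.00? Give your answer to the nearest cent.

Risk-neutral probability p = (e^0.07 − 0.85)/(1.4 − 0.85) = 0.2225/0.5500 = 0.4046
Terminal stock prices: S_u = 63, S_d = 38.25
Terminal payoffs (K − S): max(-18, 0) = 0, max(6.75, 0) = 6.75
Node 0 (S = 45): V_0 = e^(−0.07)·[0.4046·0.0000 + 0.5954·6.7500] = 3.7475

$3.75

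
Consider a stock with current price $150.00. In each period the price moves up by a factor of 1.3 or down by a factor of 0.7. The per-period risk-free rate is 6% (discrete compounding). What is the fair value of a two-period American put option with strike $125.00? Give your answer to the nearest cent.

$7.55

Risk-neutral probability p = (1 + 0.06 − 0.7)/(1.3 − 0.7) = 0.3600/0.6000 = 0.6000
Terminal stock prices: S_uu = 253.5, S_ud = 136.5, S_dd = 73.5
Terminal payoffs (K − S): max(-128.5, 0) = 0, max(-11.5, 0) = 0, max(51.5, 0) = 51.5
Node u (S = 195): continuation = 1/1.06·[0.6000·0.0000 + 0.4000·0.0000] = 0.0000; exercise value = 0.0000 ≤ continuation, so V_u = 0.0000
Node d (S = 105): continuation = 1/1.06·[0.6000·0.0000 + 0.4000·51.5000] = 19.4340; exercise value = 20.0000 > continuation, so V_d = 20.0000 (exercise)
Node 0 (S = 150): continuation = 1/1.06·[0.6000·0.0000 + 0.4000·20.0000] = 7.5472; exercise value = 0.0000 ≤ continuation, so V_0 = 7.5472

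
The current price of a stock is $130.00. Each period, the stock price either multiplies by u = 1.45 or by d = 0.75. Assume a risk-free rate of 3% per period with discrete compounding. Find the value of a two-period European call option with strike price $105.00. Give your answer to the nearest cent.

Risk-neutral probability p = (1 + 0.03 − 0.75)/(1.45 − 0.75) = 0.2800/0.7000 = 0.4000
Terminal stock prices: S_uu = 273.3, S_ud = 141.4, S_dd = 73.12
Terminal payoffs (S − K): max(168.3, 0) = 168.3, max(36.38, 0) = 36.38, max(-31.88, 0) = 0
Node u (S = 188.5): V_u = 1/1.03·[0.4000·168.3250 + 0.6000·36.3750] = 86.5583
Node d (S = 97.5): V_d = 1/1.03·[0.4000·36.3750 + 0.6000·0.0000] = 14.1262
Node 0 (S = 130): V_0 = 1/1.03·[0.4000·86.5583 + 0.6000·14.1262] = 41.8437

$41.84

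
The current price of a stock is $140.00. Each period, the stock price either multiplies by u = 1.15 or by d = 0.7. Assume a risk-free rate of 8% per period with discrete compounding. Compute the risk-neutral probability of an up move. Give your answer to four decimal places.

p = 0.8444

Risk-neutral probability p = (1 + 0.08 − 0.7)/(1.15 − 0.7) = 0.3800/0.4500 = 0.8444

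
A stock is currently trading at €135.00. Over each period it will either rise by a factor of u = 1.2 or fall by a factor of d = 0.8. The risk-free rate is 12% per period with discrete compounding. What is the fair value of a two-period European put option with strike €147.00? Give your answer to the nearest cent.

€6.37

Risk-neutral probability p = (1 + 0.12 − 0.8)/(1.2 − 0.8) = 0.3200/0.4000 = 0.8000
Terminal stock prices: S_uu = 194.4, S_ud = 129.6, S_dd = 86.4
Terminal payoffs (K − S): max(-47.4, 0) = 0, max(17.4, 0) = 17.4, max(60.6, 0) = 60.6
Node u (S = 162): V_u = 1/1.12·[0.8000·0.0000 + 0.2000·17.4000] = 3.1071
Node d (S = 108): V_d = 1/1.12·[0.8000·17.4000 + 0.2000·60.6000] = 23.2500
Node 0 (S = 135): V_0 = 1/1.12·[0.8000·3.1071 + 0.2000·23.2500] = 6.3712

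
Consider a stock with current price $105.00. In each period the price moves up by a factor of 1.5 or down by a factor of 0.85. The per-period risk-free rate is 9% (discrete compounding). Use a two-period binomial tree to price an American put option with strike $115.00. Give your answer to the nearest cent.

$14.90

Risk-neutral probability p = (1 + 0.09 − 0.85)/(1.5 − 0.85) = 0.2400/0.6500 = 0.3692
Terminal stock prices: S_uu = 236.2, S_ud = 133.9, S_dd = 75.86
Terminal payoffs (K − S): max(-121.2, 0) = 0, max(-18.88, 0) = 0, max(39.14, 0) = 39.14
Node u (S = 157.5): continuation = 1/1.09·[0.3692·0.0000 + 0.6308·0.0000] = 0.0000; exercise value = 0.0000 ≤ continuation, so V_u = 0.0000
Node d (S = 89.25): continuation = 1/1.09·[0.3692·0.0000 + 0.6308·39.1375] = 22.6484; exercise value = 25.7500 > continuation, so V_d = 25.7500 (exercise)
Node 0 (S = 105): continuation = 1/1.09·[0.3692·0.0000 + 0.6308·25.7500] = 14.9012; exercise value = 10.0000 ≤ continuation, so V_0 = 14.9012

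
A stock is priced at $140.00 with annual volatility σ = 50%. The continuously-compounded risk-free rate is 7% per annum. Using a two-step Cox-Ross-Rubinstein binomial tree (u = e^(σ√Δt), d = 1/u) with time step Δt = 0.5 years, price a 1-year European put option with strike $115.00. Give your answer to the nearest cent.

CRR parameters: u = e^(σ√Δt) = e^(0.5·√0.5) = 1.4241, d = 1/u = 0.7022
Per-period rate: rΔt = 0.07·0.5 = 0.035, so R = e^0.035 = 1.0356
Risk-neutral probability p = (e^0.035 − 0.7022)/(1.4241 − 0.7022) = 0.3334/0.7219 = 0.4619
Terminal stock prices: S_uu = 283.9, S_ud = 140, S_dd = 69.03
Terminal payoffs (K − S): max(-168.9, 0) = 0, max(-25, 0) = 0, max(45.97, 0) = 45.97
Node u (S = 199.4): V_u = e^(−0.035)·[0.4619·0.0000 + 0.5381·0.0000] = 0.0000
Node d (S = 98.31): V_d = e^(−0.035)·[0.4619·0.0000 + 0.5381·45.9704] = 23.8876
Node 0 (S = 140): V_0 = e^(−0.035)·[0.4619·0.0000 + 0.5381·23.8876] = 12.4127

$12.41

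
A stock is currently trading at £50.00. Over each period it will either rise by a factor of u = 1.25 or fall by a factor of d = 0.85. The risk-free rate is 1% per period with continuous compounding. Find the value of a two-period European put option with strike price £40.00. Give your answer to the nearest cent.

£1.37

Risk-neutral probability p = (e^0.01 − 0.85)/(1.25 − 0.85) = 0.1601/0.4000 = 0.4001
Terminal stock prices: S_uu = 78.12, S_ud = 53.12, S_dd = 36.12
Terminal payoffs (K − S): max(-38.12, 0) = 0, max(-13.12, 0) = 0, max(3.875, 0) = 3.875
Node u (S = 62.5): V_u = e^(−0.01)·[0.4001·0.0000 + 0.5999·0.0000] = 0.0000
Node d (S = 42.5): V_d = e^(−0.01)·[0.4001·0.0000 + 0.5999·3.8750] = 2.3014
Node 0 (S = 50): V_0 = e^(−0.01)·[0.4001·0.0000 + 0.5999·2.3014] = 1.3668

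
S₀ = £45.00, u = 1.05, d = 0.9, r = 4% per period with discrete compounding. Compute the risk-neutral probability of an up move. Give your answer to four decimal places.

Risk-neutral probability p = (1 + 0.04 − 0.9)/(1.05 − 0.9) = 0.1400/0.1500 = 0.9333

p = 0.9333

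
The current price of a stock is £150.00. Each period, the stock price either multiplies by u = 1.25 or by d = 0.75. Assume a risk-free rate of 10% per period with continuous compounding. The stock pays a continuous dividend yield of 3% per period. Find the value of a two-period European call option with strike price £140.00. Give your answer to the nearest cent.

Per-period risk-free factor R = e^0.1 = 1.1052; dividend-adjusted growth = e^(0.1−0.03) = 1.0725.
Risk-neutral probability p = (1.0725 − 0.75)/(1.25 − 0.75) = 0.3225/0.5000 = 0.6450
Terminal stock prices: S_uu = 234.4, S_ud = 140.6, S_dd = 84.38
Terminal payoffs (S − K): max(94.38, 0) = 94.38, max(0.625, 0) = 0.625, max(-55.62, 0) = 0
Node u (S = 187.5): V_u = e^(−0.1)·[0.6450·94.3750 + 0.3550·0.6250] = 55.2813
Node d (S = 112.5): V_d = e^(−0.1)·[0.6450·0.6250 + 0.3550·0.0000] = 0.3648
Node 0 (S = 150): V_0 = e^(−0.1)·[0.6450·55.2813 + 0.3550·0.3648] = 32.3813

£32.38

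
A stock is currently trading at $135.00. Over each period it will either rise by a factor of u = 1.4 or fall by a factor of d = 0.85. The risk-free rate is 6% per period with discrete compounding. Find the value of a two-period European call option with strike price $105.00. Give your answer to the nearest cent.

$44.09

Risk-neutral probability p = (1 + 0.06 − 0.85)/(1.4 − 0.85) = 0.2100/0.5500 = 0.3818
Terminal stock prices: S_uu = 264.6, S_ud = 160.7, S_dd = 97.54
Terminal payoffs (S − K): max(159.6, 0) = 159.6, max(55.65, 0) = 55.65, max(-7.463, 0) = 0
Node u (S = 189): V_u = 1/1.06·[0.3818·159.6000 + 0.6182·55.6500] = 89.9434
Node d (S = 114.8): V_d = 1/1.06·[0.3818·55.6500 + 0.6182·0.0000] = 20.0455
Node 0 (S = 135): V_0 = 1/1.06·[0.3818·89.9434 + 0.6182·20.0455] = 44.0885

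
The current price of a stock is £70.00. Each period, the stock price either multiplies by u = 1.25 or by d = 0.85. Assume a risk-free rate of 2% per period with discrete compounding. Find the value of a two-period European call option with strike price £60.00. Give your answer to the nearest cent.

Risk-neutral probability p = (1 + 0.02 − 0.85)/(1.25 − 0.85) = 0.1700/0.4000 = 0.4250
Terminal stock prices: S_uu = 109.4, S_ud = 74.38, S_dd = 50.57
Terminal payoffs (S − K): max(49.38, 0) = 49.38, max(14.38, 0) = 14.38, max(-9.425, 0) = 0
Node u (S = 87.5): V_u = 1/1.02·[0.4250·49.3750 + 0.5750·14.3750] = 28.6765
Node d (S = 59.5): V_d = 1/1.02·[0.4250·14.3750 + 0.5750·0.0000] = 5.9896
Node 0 (S = 70): V_0 = 1/1.02·[0.4250·28.6765 + 0.5750·5.9896] = 15.3250

£15.33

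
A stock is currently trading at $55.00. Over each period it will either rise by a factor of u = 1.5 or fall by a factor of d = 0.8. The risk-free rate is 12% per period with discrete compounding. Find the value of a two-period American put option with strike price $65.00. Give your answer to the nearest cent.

Risk-neutral probability p = (1 + 0.12 − 0.8)/(1.5 − 0.8) = 0.3200/0.7000 = 0.4571
Terminal stock prices: S_uu = 123.8, S_ud = 66, S_dd = 35.2
Terminal payoffs (K − S): max(-58.75, 0) = 0, max(-1, 0) = 0, max(29.8, 0) = 29.8
Node u (S = 82.5): continuation = 1/1.12·[0.4571·0.0000 + 0.5429·0.0000] = 0.0000; exercise value = 0.0000 ≤ continuation, so V_u = 0.0000
Node d (S = 44): continuation = 1/1.12·[0.4571·0.0000 + 0.5429·29.8000] = 14.4439; exercise value = 21.0000 > continuation, so V_d = 21.0000 (exercise)
Node 0 (S = 55): continuation = 1/1.12·[0.4571·0.0000 + 0.5429·21.0000] = 10.1786; exercise value = 10.0000 ≤ continuation, so V_0 = 10.1786

$10.18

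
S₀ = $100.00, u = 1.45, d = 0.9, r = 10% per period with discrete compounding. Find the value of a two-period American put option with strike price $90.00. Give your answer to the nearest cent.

Risk-neutral probability p = (1 + 0.1 − 0.9)/(1.45 − 0.9) = 0.2000/0.5500 = 0.3636
Terminal stock prices: S_uu = 210.2, S_ud = 130.5, S_dd = 81
Terminal payoffs (K − S): max(-120.2, 0) = 0, max(-40.5, 0) = 0, max(9, 0) = 9
Node u (S = 145): continuation = 1/1.1·[0.3636·0.0000 + 0.6364·0.0000] = 0.0000; exercise value = 0.0000 ≤ continuation, so V_u = 0.0000
Node d (S = 90): continuation = 1/1.1·[0.3636·0.0000 + 0.6364·9.0000] = 5.2066; exercise value = 0.0000 ≤ continuation, so V_d = 5.2066
Node 0 (S = 100): continuation = 1/1.1·[0.3636·0.0000 + 0.6364·5.2066] = 3.0121; exercise value = 0.0000 ≤ continuation, so V_0 = 3.0121

$3.01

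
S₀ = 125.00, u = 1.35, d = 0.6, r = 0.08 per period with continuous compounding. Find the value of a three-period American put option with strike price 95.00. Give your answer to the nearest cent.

Risk-neutral probability p = (e^0.08 − 0.6)/(1.35 − 0.6) = 0.4833/0.7500 = 0.6444
Terminal stock prices: S_uuu = 307.5, S_uud = 136.7, S_udd = 60.75, S_ddd = 27
Terminal payoffs (K − S): max(-212.5, 0) = 0, max(-41.69, 0) = 0, max(34.25, 0) = 34.25, max(68, 0) = 68
Node uu (S = 227.8): continuation = e^(−0.08)·[0.6444·0.0000 + 0.3556·0.0000] = 0.0000; exercise value = 0.0000 ≤ continuation, so V_uu = 0.0000
Node ud (S = 101.2): continuation = e^(−0.08)·[0.6444·0.0000 + 0.3556·34.2500] = 11.2435; exercise value = 0.0000 ≤ continuation, so V_ud = 11.2435
Node dd (S = 45): continuation = e^(−0.08)·[0.6444·34.2500 + 0.3556·68.0000] = 42.6961; exercise value = 50.0000 > continuation, so V_dd = 50.0000 (exercise)
Node u (S = 168.8): continuation = e^(−0.08)·[0.6444·0.0000 + 0.3556·11.2435] = 3.6910; exercise value = 0.0000 ≤ continuation, so V_u = 3.6910
Node d (S = 75): continuation = e^(−0.08)·[0.6444·11.2435 + 0.3556·50.0000] = 23.1019; exercise value = 20.0000 ≤ continuation, so V_d = 23.1019
Node 0 (S = 125): continuation = e^(−0.08)·[0.6444·3.6910 + 0.3556·23.1019] = 9.7793; exercise value = 0.0000 ≤ continuation, so V_0 = 9.7793

9.78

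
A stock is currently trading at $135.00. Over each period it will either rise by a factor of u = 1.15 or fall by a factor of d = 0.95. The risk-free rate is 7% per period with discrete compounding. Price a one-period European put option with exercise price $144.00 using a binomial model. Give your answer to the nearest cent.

$5.89

Risk-neutral probability p = (1 + 0.07 − 0.95)/(1.15 − 0.95) = 0.1200/0.2000 = 0.6000
Terminal stock prices: S_u = 155.2, S_d = 128.2
Terminal payoffs (K − S): max(-11.25, 0) = 0, max(15.75, 0) = 15.75
Node 0 (S = 135): V_0 = 1/1.07·[0.6000·0.0000 + 0.4000·15.7500] = 5.8879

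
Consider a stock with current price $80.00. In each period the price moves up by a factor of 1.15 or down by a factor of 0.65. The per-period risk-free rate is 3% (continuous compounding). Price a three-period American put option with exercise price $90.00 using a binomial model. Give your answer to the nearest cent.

Risk-neutral probability p = (e^0.03 − 0.65)/(1.15 − 0.65) = 0.3805/0.5000 = 0.7609
Terminal stock prices: S_uuu = 121.7, S_uud = 68.77, S_udd = 38.87, S_ddd = 21.97
Terminal payoffs (K − S): max(-31.67, 0) = 0, max(21.23, 0) = 21.23, max(51.13, 0) = 51.13, max(68.03, 0) = 68.03
Node uu (S = 105.8): continuation = e^(−0.03)·[0.7609·0.0000 + 0.2391·21.2300] = 4.9259; exercise value = 0.0000 ≤ continuation, so V_uu = 4.9259
Node ud (S = 59.8): continuation = e^(−0.03)·[0.7609·21.2300 + 0.2391·51.1300] = 27.5401; exercise value = 30.2000 > continuation, so V_ud = 30.2000 (exercise)
Node dd (S = 33.8): continuation = e^(−0.03)·[0.7609·51.1300 + 0.2391·68.0300] = 53.5401; exercise value = 56.2000 > continuation, so V_dd = 56.2000 (exercise)
Node u (S = 92): continuation = e^(−0.03)·[0.7609·4.9259 + 0.2391·30.2000] = 10.6445; exercise value = 0.0000 ≤ continuation, so V_u = 10.6445
Node d (S = 52): continuation = e^(−0.03)·[0.7609·30.2000 + 0.2391·56.2000] = 35.3401; exercise value = 38.0000 > continuation, so V_d = 38.0000 (exercise)
Node 0 (S = 80): continuation = e^(−0.03)·[0.7609·10.6445 + 0.2391·38.0000] = 16.6771; exercise value = 10.0000 ≤ continuation, so V_0 = 16.6771

$16.68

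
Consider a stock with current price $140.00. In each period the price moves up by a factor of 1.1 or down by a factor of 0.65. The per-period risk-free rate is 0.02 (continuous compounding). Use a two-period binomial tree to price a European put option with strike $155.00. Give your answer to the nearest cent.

$18.29

Risk-neutral probability p = (e^0.02 − 0.65)/(1.1 − 0.65) = 0.3702/0.4500 = 0.8227
Terminal stock prices: S_uu = 169.4, S_ud = 100.1, S_dd = 59.15
Terminal payoffs (K − S): max(-14.4, 0) = 0, max(54.9, 0) = 54.9, max(95.85, 0) = 95.85
Node u (S = 154): V_u = e^(−0.02)·[0.8227·0.0000 + 0.1773·54.9000] = 9.5427
Node d (S = 91): V_d = e^(−0.02)·[0.8227·54.9000 + 0.1773·95.8500] = 60.9308
Node 0 (S = 140): V_0 = e^(−0.02)·[0.8227·9.5427 + 0.1773·60.9308] = 18.2859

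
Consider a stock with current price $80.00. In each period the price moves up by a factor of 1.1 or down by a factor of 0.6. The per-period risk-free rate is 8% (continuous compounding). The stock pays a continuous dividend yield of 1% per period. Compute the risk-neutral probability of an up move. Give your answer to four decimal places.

Per-period risk-free factor R = e^0.08 = 1.0833; dividend-adjusted growth = e^(0.08−0.01) = 1.0725.
Risk-neutral probability p = (1.0725 − 0.6)/(1.1 − 0.6) = 0.4725/0.5000 = 0.9450

p = 0.9450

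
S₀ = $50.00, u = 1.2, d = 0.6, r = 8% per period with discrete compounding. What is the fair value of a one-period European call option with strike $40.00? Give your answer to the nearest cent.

Risk-neutral probability p = (1 + 0.08 − 0.6)/(1.2 − 0.6) = 0.4800/0.6000 = 0.8000
Terminal stock prices: S_u = 60, S_d = 30
Terminal payoffs (S − K): max(20, 0) = 20, max(-10, 0) = 0
Node 0 (S = 50): V_0 = 1/1.08·[0.8000·20.0000 + 0.2000·0.0000] = 14.8148

$14.81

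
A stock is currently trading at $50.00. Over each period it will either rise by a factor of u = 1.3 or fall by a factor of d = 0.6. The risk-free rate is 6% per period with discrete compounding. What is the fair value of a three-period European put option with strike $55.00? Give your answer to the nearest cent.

$9.25

Risk-neutral probability p = (1 + 0.06 − 0.6)/(1.3 − 0.6) = 0.4600/0.7000 = 0.6571
Terminal stock prices: S_uuu = 109.9, S_uud = 50.7, S_udd = 23.4, S_ddd = 10.8
Terminal payoffs (K − S): max(-54.85, 0) = 0, max(4.3, 0) = 4.3, max(31.6, 0) = 31.6, max(44.2, 0) = 44.2
Node uu (S = 84.5): V_uu = 1/1.06·[0.6571·0.0000 + 0.3429·4.3000] = 1.3908
Node ud (S = 39): V_ud = 1/1.06·[0.6571·4.3000 + 0.3429·31.6000] = 12.8868
Node dd (S = 18): V_dd = 1/1.06·[0.6571·31.6000 + 0.3429·44.2000] = 33.8868
Node u (S = 65): V_u = 1/1.06·[0.6571·1.3908 + 0.3429·12.8868] = 5.0305
Node d (S = 30): V_d = 1/1.06·[0.6571·12.8868 + 0.3429·33.8868] = 18.9498
Node 0 (S = 50): V_0 = 1/1.06·[0.6571·5.0305 + 0.3429·18.9498] = 9.2479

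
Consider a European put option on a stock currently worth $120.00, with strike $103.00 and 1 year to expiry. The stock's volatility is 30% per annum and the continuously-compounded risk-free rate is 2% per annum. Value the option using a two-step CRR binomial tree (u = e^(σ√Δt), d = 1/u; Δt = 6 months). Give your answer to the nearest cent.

$6.73

CRR parameters: u = e^(σ√Δt) = e^(0.3·√0.5) = 1.2363, d = 1/u = 0.8089
Per-period rate: rΔt = 0.02·0.5 = 0.01, so R = e^0.01 = 1.0101
Risk-neutral probability p = (e^0.01 − 0.8089)/(1.2363 − 0.8089) = 0.2012/0.4275 = 0.4707
Terminal stock prices: S_uu = 183.4, S_ud = 120, S_dd = 78.51
Terminal payoffs (K − S): max(-80.42, 0) = 0, max(-17, 0) = 0, max(24.49, 0) = 24.49
Node u (S = 148.4): V_u = e^(−0.01)·[0.4707·0.0000 + 0.5293·0.0000] = 0.0000
Node d (S = 97.06): V_d = e^(−0.01)·[0.4707·0.0000 + 0.5293·24.4899] = 12.8341
Node 0 (S = 120): V_0 = e^(−0.01)·[0.4707·0.0000 + 0.5293·12.8341] = 6.7258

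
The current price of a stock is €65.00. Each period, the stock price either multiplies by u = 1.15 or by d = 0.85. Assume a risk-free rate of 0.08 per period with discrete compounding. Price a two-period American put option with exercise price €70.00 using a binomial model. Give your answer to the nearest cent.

Risk-neutral probability p = (1 + 0.08 − 0.85)/(1.15 − 0.85) = 0.2300/0.3000 = 0.7667
Terminal stock prices: S_uu = 85.96, S_ud = 63.54, S_dd = 46.96
Terminal payoffs (K − S): max(-15.96, 0) = 0, max(6.462, 0) = 6.462, max(23.04, 0) = 23.04
Node u (S = 74.75): continuation = 1/1.08·[0.7667·0.0000 + 0.2333·6.4625] = 1.3962; exercise value = 0.0000 ≤ continuation, so V_u = 1.3962
Node d (S = 55.25): continuation = 1/1.08·[0.7667·6.4625 + 0.2333·23.0375] = 9.5648; exercise value = 14.7500 > continuation, so V_d = 14.7500 (exercise)
Node 0 (S = 65): continuation = 1/1.08·[0.7667·1.3962 + 0.2333·14.7500] = 4.1779; exercise value = 5.0000 > continuation, so V_0 = 5.0000 (exercise)

€5.00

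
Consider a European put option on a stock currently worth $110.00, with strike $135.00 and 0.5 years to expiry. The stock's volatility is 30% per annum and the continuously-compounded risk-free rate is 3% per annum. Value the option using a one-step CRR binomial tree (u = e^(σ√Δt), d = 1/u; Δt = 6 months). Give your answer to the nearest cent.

$23.46

CRR parameters: u = e^(σ√Δt) = e^(0.3·√0.5) = 1.2363, d = 1/u = 0.8089
Per-period rate: rΔt = 0.03·0.5 = 0.015, so R = e^0.015 = 1.0151
Risk-neutral probability p = (e^0.015 − 0.8089)/(1.2363 − 0.8089) = 0.2063/0.4275 = 0.4825
Terminal stock prices: S_u = 136, S_d = 88.97
Terminal payoffs (K − S): max(-0.9942, 0) = 0, max(46.03, 0) = 46.03
Node 0 (S = 110): V_0 = e^(−0.015)·[0.4825·0.0000 + 0.5175·46.0256] = 23.4627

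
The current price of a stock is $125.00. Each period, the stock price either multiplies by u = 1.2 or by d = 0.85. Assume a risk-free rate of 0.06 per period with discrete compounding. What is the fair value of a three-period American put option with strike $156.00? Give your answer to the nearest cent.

$31.00

Risk-neutral probability p = (1 + 0.06 − 0.85)/(1.2 − 0.85) = 0.2100/0.3500 = 0.6000
Terminal stock prices: S_uuu = 216, S_uud = 153, S_udd = 108.4, S_ddd = 76.77
Terminal payoffs (K − S): max(-60, 0) = 0, max(3, 0) = 3, max(47.63, 0) = 47.63, max(79.23, 0) = 79.23
Node uu (S = 180): continuation = 1/1.06·[0.6000·0.0000 + 0.4000·3.0000] = 1.1321; exercise value = 0.0000 ≤ continuation, so V_uu = 1.1321
Node ud (S = 127.5): continuation = 1/1.06·[0.6000·3.0000 + 0.4000·47.6250] = 19.6698; exercise value = 28.5000 > continuation, so V_ud = 28.5000 (exercise)
Node dd (S = 90.31): continuation = 1/1.06·[0.6000·47.6250 + 0.4000·79.2344] = 56.8573; exercise value = 65.6875 > continuation, so V_dd = 65.6875 (exercise)
Node u (S = 150): continuation = 1/1.06·[0.6000·1.1321 + 0.4000·28.5000] = 11.3955; exercise value = 6.0000 ≤ continuation, so V_u = 11.3955
Node d (S = 106.2): continuation = 1/1.06·[0.6000·28.5000 + 0.4000·65.6875] = 40.9198; exercise value = 49.7500 > continuation, so V_d = 49.7500 (exercise)
Node 0 (S = 125): continuation = 1/1.06·[0.6000·11.3955 + 0.4000·49.7500] = 25.2239; exercise value = 31.0000 > continuation, so V_0 = 31.0000 (exercise)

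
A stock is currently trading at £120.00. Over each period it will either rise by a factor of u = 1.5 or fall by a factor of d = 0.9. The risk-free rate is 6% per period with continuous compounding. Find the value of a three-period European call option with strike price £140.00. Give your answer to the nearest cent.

Risk-neutral probability p = (e^0.06 − 0.9)/(1.5 − 0.9) = 0.1618/0.6000 = 0.2697
Terminal stock prices: S_uuu = 405, S_uud = 243, S_udd = 145.8, S_ddd = 87.48
Terminal payoffs (S − K): max(265, 0) = 265, max(103, 0) = 103, max(5.8, 0) = 5.8, max(-52.52, 0) = 0
Node uu (S = 270): V_uu = e^(−0.06)·[0.2697·265.0000 + 0.7303·103.0000] = 138.1530
Node ud (S = 162): V_ud = e^(−0.06)·[0.2697·103.0000 + 0.7303·5.8000] = 30.1530
Node dd (S = 97.2): V_dd = e^(−0.06)·[0.2697·5.8000 + 0.7303·0.0000] = 1.4733
Node u (S = 180): V_u = e^(−0.06)·[0.2697·138.1530 + 0.7303·30.1530] = 55.8311
Node d (S = 108): V_d = e^(−0.06)·[0.2697·30.1530 + 0.7303·1.4733] = 8.6727
Node 0 (S = 120): V_0 = e^(−0.06)·[0.2697·55.8311 + 0.7303·8.6727] = 20.1468

£20.15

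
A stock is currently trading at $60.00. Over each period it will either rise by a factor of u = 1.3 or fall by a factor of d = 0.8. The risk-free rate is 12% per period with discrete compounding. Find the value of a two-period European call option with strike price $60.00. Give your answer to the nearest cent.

$14.40

Risk-neutral probability p = (1 + 0.12 − 0.8)/(1.3 − 0.8) = 0.3200/0.5000 = 0.6400
Terminal stock prices: S_uu = 101.4, S_ud = 62.4, S_dd = 38.4
Terminal payoffs (S − K): max(41.4, 0) = 41.4, max(2.4, 0) = 2.4, max(-21.6, 0) = 0
Node u (S = 78): V_u = 1/1.12·[0.6400·41.4000 + 0.3600·2.4000] = 24.4286
Node d (S = 48): V_d = 1/1.12·[0.6400·2.4000 + 0.3600·0.0000] = 1.3714
Node 0 (S = 60): V_0 = 1/1.12·[0.6400·24.4286 + 0.3600·1.3714] = 14.4000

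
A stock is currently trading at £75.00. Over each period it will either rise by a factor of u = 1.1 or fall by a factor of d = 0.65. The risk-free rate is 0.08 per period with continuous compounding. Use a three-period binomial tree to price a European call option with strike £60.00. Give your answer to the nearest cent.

Risk-neutral probability p = (e^0.08 − 0.65)/(1.1 − 0.65) = 0.4333/0.4500 = 0.9629
Terminal stock prices: S_uuu = 99.83, S_uud = 58.99, S_udd = 34.86, S_ddd = 20.6
Terminal payoffs (S − K): max(39.83, 0) = 39.83, max(-1.012, 0) = 0, max(-25.14, 0) = 0, max(-39.4, 0) = 0
Node uu (S = 90.75): V_uu = e^(−0.08)·[0.9629·39.8250 + 0.0371·0.0000] = 35.3977
Node ud (S = 53.62): V_ud = e^(−0.08)·[0.9629·0.0000 + 0.0371·0.0000] = 0.0000
Node dd (S = 31.69): V_dd = e^(−0.08)·[0.9629·0.0000 + 0.0371·0.0000] = 0.0000
Node u (S = 82.5): V_u = e^(−0.08)·[0.9629·35.3977 + 0.0371·0.0000] = 31.4626
Node d (S = 48.75): V_d = e^(−0.08)·[0.9629·0.0000 + 0.0371·0.0000] = 0.0000
Node 0 (S = 75): V_0 = e^(−0.08)·[0.9629·31.4626 + 0.0371·0.0000] = 27.9650

£27.96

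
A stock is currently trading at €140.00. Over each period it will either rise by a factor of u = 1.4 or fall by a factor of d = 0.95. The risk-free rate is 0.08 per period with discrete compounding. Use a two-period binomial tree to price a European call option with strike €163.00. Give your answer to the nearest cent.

€16.14

Risk-neutral probability p = (1 + 0.08 − 0.95)/(1.4 − 0.95) = 0.1300/0.4500 = 0.2889
Terminal stock prices: S_uu = 274.4, S_ud = 186.2, S_dd = 126.3
Terminal payoffs (S − K): max(111.4, 0) = 111.4, max(23.2, 0) = 23.2, max(-36.65, 0) = 0
Node u (S = 196): V_u = 1/1.08·[0.2889·111.4000 + 0.7111·23.2000] = 45.0741
Node d (S = 133): V_d = 1/1.08·[0.2889·23.2000 + 0.7111·0.0000] = 6.2058
Node 0 (S = 140): V_0 = 1/1.08·[0.2889·45.0741 + 0.7111·6.2058] = 16.1429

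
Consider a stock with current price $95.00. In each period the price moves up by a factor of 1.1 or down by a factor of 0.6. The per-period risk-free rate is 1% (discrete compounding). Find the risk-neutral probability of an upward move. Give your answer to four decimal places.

Risk-neutral probability p = (1 + 0.01 − 0.6)/(1.1 − 0.6) = 0.4100/0.5000 = 0.8200

p = 0.8200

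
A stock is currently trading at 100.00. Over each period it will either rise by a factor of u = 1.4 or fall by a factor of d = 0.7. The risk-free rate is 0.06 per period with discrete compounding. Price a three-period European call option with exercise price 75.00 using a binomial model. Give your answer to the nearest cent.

42.90

Risk-neutral probability p = (1 + 0.06 − 0.7)/(1.4 − 0.7) = 0.3600/0.7000 = 0.5143
Terminal stock prices: S_uuu = 274.4, S_uud = 137.2, S_udd = 68.6, S_ddd = 34.3
Terminal payoffs (S − K): max(199.4, 0) = 199.4, max(62.2, 0) = 62.2, max(-6.4, 0) = 0, max(-40.7, 0) = 0
Node uu (S = 196): V_uu = 1/1.06·[0.5143·199.4000 + 0.4857·62.2000] = 125.2453
Node ud (S = 98): V_ud = 1/1.06·[0.5143·62.2000 + 0.4857·0.0000] = 30.1779
Node dd (S = 49): V_dd = 1/1.06·[0.5143·0.0000 + 0.4857·0.0000] = 0.0000
Node u (S = 140): V_u = 1/1.06·[0.5143·125.2453 + 0.4857·30.1779] = 74.5941
Node d (S = 70): V_d = 1/1.06·[0.5143·30.1779 + 0.4857·0.0000] = 14.6416
Node 0 (S = 100): V_0 = 1/1.06·[0.5143·74.5941 + 0.4857·14.6416] = 42.9003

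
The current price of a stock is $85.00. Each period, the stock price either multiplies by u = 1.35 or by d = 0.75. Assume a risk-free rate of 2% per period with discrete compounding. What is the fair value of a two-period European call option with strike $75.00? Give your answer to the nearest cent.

Risk-neutral probability p = (1 + 0.02 − 0.75)/(1.35 − 0.75) = 0.2700/0.6000 = 0.4500
Terminal stock prices: S_uu = 154.9, S_ud = 86.06, S_dd = 47.81
Terminal payoffs (S − K): max(79.91, 0) = 79.91, max(11.06, 0) = 11.06, max(-27.19, 0) = 0
Node u (S = 114.8): V_u = 1/1.02·[0.4500·79.9125 + 0.5500·11.0625] = 41.2206
Node d (S = 63.75): V_d = 1/1.02·[0.4500·11.0625 + 0.5500·0.0000] = 4.8805
Node 0 (S = 85): V_0 = 1/1.02·[0.4500·41.2206 + 0.5500·4.8805] = 20.8172

$20.82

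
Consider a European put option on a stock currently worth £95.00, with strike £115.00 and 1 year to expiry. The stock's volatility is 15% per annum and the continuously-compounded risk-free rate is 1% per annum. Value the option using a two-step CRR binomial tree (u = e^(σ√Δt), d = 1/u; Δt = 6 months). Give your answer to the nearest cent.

CRR parameters: u = e^(σ√Δt) = e^(0.15·√0.5) = 1.1119, d = 1/u = 0.8994
Per-period rate: rΔt = 0.01·0.5 = 0.005, so R = e^0.005 = 1.0050
Risk-neutral probability p = (e^0.005 − 0.8994)/(1.1119 − 0.8994) = 0.1056/0.2125 = 0.4971
Terminal stock prices: S_uu = 117.4, S_ud = 95, S_dd = 76.84
Terminal payoffs (K − S): max(-2.45, 0) = 0, max(20, 0) = 20, max(38.16, 0) = 38.16
Node u (S = 105.6): V_u = e^(−0.005)·[0.4971·0.0000 + 0.5029·20.0000] = 10.0080
Node d (S = 85.44): V_d = e^(−0.005)·[0.4971·20.0000 + 0.5029·38.1585] = 28.9867
Node 0 (S = 95): V_0 = e^(−0.005)·[0.4971·10.0080 + 0.5029·28.9867] = 19.4550

£19.45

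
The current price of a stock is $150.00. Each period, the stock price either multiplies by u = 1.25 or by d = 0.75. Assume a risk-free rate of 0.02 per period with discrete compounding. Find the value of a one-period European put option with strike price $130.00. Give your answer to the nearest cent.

Risk-neutral probability p = (1 + 0.02 − 0.75)/(1.25 − 0.75) = 0.2700/0.5000 = 0.5400
Terminal stock prices: S_u = 187.5, S_d = 112.5
Terminal payoffs (K − S): max(-57.5, 0) = 0, max(17.5, 0) = 17.5
Node 0 (S = 150): V_0 = 1/1.02·[0.5400·0.0000 + 0.4600·17.5000] = 7.8922

$7.89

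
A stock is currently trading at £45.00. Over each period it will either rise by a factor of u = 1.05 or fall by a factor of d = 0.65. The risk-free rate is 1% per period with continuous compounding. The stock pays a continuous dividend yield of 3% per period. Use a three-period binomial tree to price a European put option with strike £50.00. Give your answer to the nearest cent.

£8.54

Per-period risk-free factor R = e^0.01 = 1.0101; dividend-adjusted growth = e^(0.01−0.03) = 0.9802.
Risk-neutral probability p = (0.9802 − 0.65)/(1.05 − 0.65) = 0.3302/0.4000 = 0.8255
Terminal stock prices: S_uuu = 52.09, S_uud = 32.25, S_udd = 19.96, S_ddd = 12.36
Terminal payoffs (K − S): max(-2.093, 0) = 0, max(17.75, 0) = 17.75, max(30.04, 0) = 30.04, max(37.64, 0) = 37.64
Node uu (S = 49.61): V_uu = e^(−0.01)·[0.8255·0.0000 + 0.1745·17.7519] = 3.0669
Node ud (S = 30.71): V_ud = e^(−0.01)·[0.8255·17.7519 + 0.1745·30.0369] = 19.6977
Node dd (S = 19.01): V_dd = e^(−0.01)·[0.8255·30.0369 + 0.1745·37.6419] = 31.0519
Node u (S = 47.25): V_u = e^(−0.01)·[0.8255·3.0669 + 0.1745·19.6977] = 5.9097
Node d (S = 29.25): V_d = e^(−0.01)·[0.8255·19.6977 + 0.1745·31.0519] = 21.4633
Node 0 (S = 45): V_0 = e^(−0.01)·[0.8255·5.9097 + 0.1745·21.4633] = 8.5380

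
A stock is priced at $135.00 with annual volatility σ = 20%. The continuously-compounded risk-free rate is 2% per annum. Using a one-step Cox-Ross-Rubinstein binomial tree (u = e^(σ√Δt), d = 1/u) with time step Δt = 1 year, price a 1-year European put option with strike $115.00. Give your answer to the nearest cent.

$2.19

CRR parameters: u = e^(σ√Δt) = e^(0.2·√1) = 1.2214, d = 1/u = 0.8187
Per-period rate: rΔt = 0.02·1 = 0.02, so R = e^0.02 = 1.0202
Risk-neutral probability p = (e^0.02 − 0.8187)/(1.2214 − 0.8187) = 0.2015/0.4027 = 0.5003
Terminal stock prices: S_u = 164.9, S_d = 110.5
Terminal payoffs (K − S): max(-49.89, 0) = 0, max(4.471, 0) = 4.471
Node 0 (S = 135): V_0 = e^(−0.02)·[0.5003·0.0000 + 0.4997·4.4713] = 2.1899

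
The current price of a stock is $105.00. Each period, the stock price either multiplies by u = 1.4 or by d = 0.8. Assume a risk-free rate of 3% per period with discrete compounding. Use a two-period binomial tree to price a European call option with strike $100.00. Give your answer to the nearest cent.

$22.50

Risk-neutral probability p = (1 + 0.03 − 0.8)/(1.4 − 0.8) = 0.2300/0.6000 = 0.3833
Terminal stock prices: S_uu = 205.8, S_ud = 117.6, S_dd = 67.2
Terminal payoffs (S − K): max(105.8, 0) = 105.8, max(17.6, 0) = 17.6, max(-32.8, 0) = 0
Node u (S = 147): V_u = 1/1.03·[0.3833·105.8000 + 0.6167·17.6000] = 49.9126
Node d (S = 84): V_d = 1/1.03·[0.3833·17.6000 + 0.6167·0.0000] = 6.5502
Node 0 (S = 105): V_0 = 1/1.03·[0.3833·49.9126 + 0.6167·6.5502] = 22.4975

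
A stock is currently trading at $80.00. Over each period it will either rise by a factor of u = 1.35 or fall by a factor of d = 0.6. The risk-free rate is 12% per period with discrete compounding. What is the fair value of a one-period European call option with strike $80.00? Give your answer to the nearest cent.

Risk-neutral probability p = (1 + 0.12 − 0.6)/(1.35 − 0.6) = 0.5200/0.7500 = 0.6933
Terminal stock prices: S_u = 108, S_d = 48
Terminal payoffs (S − K): max(28, 0) = 28, max(-32, 0) = 0
Node 0 (S = 80): V_0 = 1/1.12·[0.6933·28.0000 + 0.3067·0.0000] = 17.3333

$17.33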